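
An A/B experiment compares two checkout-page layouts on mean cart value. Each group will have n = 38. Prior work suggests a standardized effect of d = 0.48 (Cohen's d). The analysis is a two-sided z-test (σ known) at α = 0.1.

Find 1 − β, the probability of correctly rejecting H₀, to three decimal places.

Power ≈ 0.673

Noncentrality parameter: δ = d·√(n/2) = 0.48 × √(38/2) = 2.0923
Two-sided α = 0.1 → critical value z_{0.05} = 1.645.
Power = Φ(δ − 1.645) + Φ(−δ − 1.645) = Φ(0.447) + Φ(-3.737) = 0.6727 + 0.0001 = 0.6728.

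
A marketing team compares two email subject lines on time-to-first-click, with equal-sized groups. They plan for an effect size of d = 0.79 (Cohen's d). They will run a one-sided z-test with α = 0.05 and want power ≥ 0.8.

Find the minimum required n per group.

Set Φ(δ − 1.645) = 0.8; then δ − 1.645 = Φ⁻¹(0.8) = 0.842, giving δ = 2.486.
δ = d·√(n/2) ⇒ n = 2(δ/d)² = 2 × (2.486 / 0.79)² = 19.81.
Rounding up, n = 20 per group.

n = 20 per group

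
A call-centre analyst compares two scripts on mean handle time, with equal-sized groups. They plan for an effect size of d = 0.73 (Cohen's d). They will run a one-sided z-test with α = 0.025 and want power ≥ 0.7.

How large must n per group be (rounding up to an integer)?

n = 24 per group

For power 0.7 need Φ(δ − z_{0.025}) = 0.7, so δ = z_{0.025} + z_{0.30} = 1.960 + 0.524 = 2.484.
δ = d·√(n/2) ⇒ n = 2(δ/d)² = 2 × (2.484 / 0.73)² = 23.16.
Round up to the next whole unit.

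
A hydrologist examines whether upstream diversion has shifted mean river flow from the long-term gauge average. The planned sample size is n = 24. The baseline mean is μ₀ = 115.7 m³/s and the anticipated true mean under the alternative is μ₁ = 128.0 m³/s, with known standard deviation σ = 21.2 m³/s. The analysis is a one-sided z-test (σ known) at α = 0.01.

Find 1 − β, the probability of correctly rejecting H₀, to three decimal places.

Power ≈ 0.697

Standardized effect: d = |μ₁ − μ₀| / σ = |128.0 − 115.7| / 21.2 = 0.5802
Noncentrality parameter: δ = d·√n = 0.5802 × √24 = 2.8423
Critical value for a one-sided test at α = 0.01: z_α = 2.326.
Power = Φ(δ − 2.326) = Φ(0.516) = 0.6971.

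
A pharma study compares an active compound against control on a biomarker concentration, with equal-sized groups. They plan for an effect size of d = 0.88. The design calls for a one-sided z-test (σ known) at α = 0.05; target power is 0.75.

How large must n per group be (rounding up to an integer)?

n = 14 per group

Set Φ(δ − 1.645) = 0.75; then δ − 1.645 = Φ⁻¹(0.75) = 0.674, giving δ = 2.319.
δ = d·√(n/2) ⇒ n = 2(δ/d)² = 2 × (2.319 / 0.88)² = 13.89.
Rounding up, n = 14 per group.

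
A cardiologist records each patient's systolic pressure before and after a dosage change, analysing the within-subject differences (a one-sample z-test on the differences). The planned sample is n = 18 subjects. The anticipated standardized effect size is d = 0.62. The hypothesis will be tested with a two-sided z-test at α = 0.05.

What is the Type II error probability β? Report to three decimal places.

β ≈ 0.251

Noncentrality parameter: δ = d·√n = 0.62 × √18 = 2.6304
Critical value for a two-sided test at α = 0.05: z_{α/2} = 1.960.
Power = Φ(δ − 1.960) + Φ(−δ − 1.960) = Φ(0.670) + Φ(-4.590) = 0.7487 + 0.0000 = 0.7487.
Type II error: β = 1 − power = 1 − 0.7487 = 0.2513.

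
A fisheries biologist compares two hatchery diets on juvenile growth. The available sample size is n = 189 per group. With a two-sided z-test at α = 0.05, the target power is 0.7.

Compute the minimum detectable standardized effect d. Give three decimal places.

d ≈ 0.256

Required noncentrality: δ = z_{0.025} + z_{0.30} = 1.960 + 0.524 = 2.484.
(Lower-tail contribution to power is negligible for δ > 0.)
δ = d·√(n/2) ⇒ d = δ/√(n/2) = 2.484/√(189/2) = 0.2556.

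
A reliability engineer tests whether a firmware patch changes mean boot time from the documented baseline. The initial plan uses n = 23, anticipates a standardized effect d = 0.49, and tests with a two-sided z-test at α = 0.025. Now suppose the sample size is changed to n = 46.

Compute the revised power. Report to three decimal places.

Power ≈ 0.860

With n = 46: δ = d·√n = 0.49 × √46 = 3.3233. Critical value z_{0.0125} = 2.241.
Revised power = Φ(δ − 2.241) + Φ(−δ − 2.241) = Φ(1.082) + Φ(-5.565) = 0.8604 + 0.0000 = 0.8604.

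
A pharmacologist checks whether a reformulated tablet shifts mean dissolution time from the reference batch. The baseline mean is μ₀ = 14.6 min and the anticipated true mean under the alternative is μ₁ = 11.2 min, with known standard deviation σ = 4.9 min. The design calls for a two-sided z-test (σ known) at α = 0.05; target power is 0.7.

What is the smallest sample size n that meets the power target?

n = 13

Standardized effect: d = |μ₁ − μ₀| / σ = |11.2 − 14.6| / 4.9 = 0.6939
For power 0.7 need Φ(δ − z_{0.025}) = 0.7, so δ = z_{0.025} + z_{0.30} = 1.960 + 0.524 = 2.484.
(The Φ(−δ − z_{α/2}) term is vanishingly small for δ > 0 and is dropped in the standard sample-size formula.)
δ = d·√n ⇒ n = (δ/d)² = (2.484 / 0.6939)² = 12.82.
Round up to the next whole unit.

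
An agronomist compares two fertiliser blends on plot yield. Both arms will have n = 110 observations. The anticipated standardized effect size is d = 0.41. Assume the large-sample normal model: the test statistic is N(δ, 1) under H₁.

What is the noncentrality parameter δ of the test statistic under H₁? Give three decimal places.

δ = d·√(n/2) = 0.41 × √(110/2) = 3.0406

δ ≈ 3.041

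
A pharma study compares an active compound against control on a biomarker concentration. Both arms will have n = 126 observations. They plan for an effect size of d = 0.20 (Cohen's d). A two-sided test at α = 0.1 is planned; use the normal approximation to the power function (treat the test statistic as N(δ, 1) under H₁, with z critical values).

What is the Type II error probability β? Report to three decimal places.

Noncentrality parameter: δ = d·√(n/2) = 0.20 × √(126/2) = 1.5875
Two-sided α = 0.1 → critical value z_{0.05} = 1.645.
Power = Φ(δ − 1.645) + Φ(−δ − 1.645) = Φ(-0.057) + Φ(-3.232) = 0.4771 + 0.0006 = 0.4777.
Type II error: β = 1 − power = 1 − 0.4777 = 0.5223.

β ≈ 0.522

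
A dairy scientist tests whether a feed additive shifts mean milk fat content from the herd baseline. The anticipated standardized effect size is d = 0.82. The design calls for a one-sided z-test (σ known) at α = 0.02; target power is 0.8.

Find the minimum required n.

n = 13

Set Φ(δ − 2.054) = 0.8; then δ − 2.054 = Φ⁻¹(0.8) = 0.842, giving δ = 2.895.
δ = d·√n ⇒ n = (δ/d)² = (2.895 / 0.82)² = 12.47.
Rounding up, n = 13.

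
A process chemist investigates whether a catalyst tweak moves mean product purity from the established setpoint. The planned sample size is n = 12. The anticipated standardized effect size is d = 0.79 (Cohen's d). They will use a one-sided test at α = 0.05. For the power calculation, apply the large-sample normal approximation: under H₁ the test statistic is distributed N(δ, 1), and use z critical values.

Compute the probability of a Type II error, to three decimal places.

Noncentrality parameter: δ = d·√n = 0.79 × √12 = 2.7366
One-sided α = 0.05 → critical value z_{0.05} = 1.645.
Power = Φ(δ − 1.645) = Φ(1.092) = 0.8625.
Type II error: β = 1 − power = 1 − 0.8625 = 0.1375.

β ≈ 0.137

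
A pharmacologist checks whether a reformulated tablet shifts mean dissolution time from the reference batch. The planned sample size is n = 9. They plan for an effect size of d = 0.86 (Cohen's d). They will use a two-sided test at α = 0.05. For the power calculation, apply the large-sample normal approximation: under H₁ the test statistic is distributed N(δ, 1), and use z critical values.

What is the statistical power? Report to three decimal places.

Power ≈ 0.732

Noncentrality parameter: δ = d·√n = 0.86 × √9 = 2.5800
Two-sided α = 0.05 → critical value z_{0.025} = 1.960.
Power = Φ(δ − 1.960) + Φ(−δ − 1.960) = Φ(0.620) + Φ(-4.540) = 0.7324 + 0.0000 = 0.7324.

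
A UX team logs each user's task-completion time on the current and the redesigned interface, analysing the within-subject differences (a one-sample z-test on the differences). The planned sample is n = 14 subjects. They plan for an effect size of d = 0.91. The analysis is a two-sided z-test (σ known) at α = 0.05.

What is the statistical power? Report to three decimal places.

Power ≈ 0.926

Noncentrality parameter: δ = d·√n = 0.91 × √14 = 3.4049
Critical value for a two-sided test at α = 0.05: z_{α/2} = 1.960.
Power = Φ(δ − 1.960) + Φ(−δ − 1.960) = Φ(1.445) + Φ(-5.365) = 0.9258 + 0.0000 = 0.9258.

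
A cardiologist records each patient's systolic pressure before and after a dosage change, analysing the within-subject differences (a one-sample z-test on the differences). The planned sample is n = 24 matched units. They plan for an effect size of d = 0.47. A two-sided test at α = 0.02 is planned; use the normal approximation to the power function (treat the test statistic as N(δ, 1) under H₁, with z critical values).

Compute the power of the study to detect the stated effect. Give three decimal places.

Power ≈ 0.490

Noncentrality parameter: δ = d·√n = 0.47 × √24 = 2.3025
Critical value for a two-sided test at α = 0.02: z_{α/2} = 2.326.
Power = Φ(δ − 2.326) + Φ(−δ − 2.326) = Φ(-0.024) + Φ(-4.629) = 0.4905 + 0.0000 = 0.4905.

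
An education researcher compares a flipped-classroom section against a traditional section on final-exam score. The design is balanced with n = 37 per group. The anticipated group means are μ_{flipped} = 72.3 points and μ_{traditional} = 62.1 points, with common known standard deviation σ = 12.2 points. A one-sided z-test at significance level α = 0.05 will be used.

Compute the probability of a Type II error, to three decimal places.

β ≈ 0.026

Standardized effect: d = |μ_{flipped} − μ_{traditional}| / σ = |72.3 − 62.1| / 12.2 = 0.8361
Noncentrality parameter: δ = d·√(n/2) = 0.8361 × √(37/2) = 3.5961
One-sided α = 0.05 → critical value z_{0.05} = 1.645.
Power = P(Z > 1.645 − δ) = Φ(1.951) = 0.9745.
Type II error: β = 1 − power = 1 − 0.9745 = 0.0255.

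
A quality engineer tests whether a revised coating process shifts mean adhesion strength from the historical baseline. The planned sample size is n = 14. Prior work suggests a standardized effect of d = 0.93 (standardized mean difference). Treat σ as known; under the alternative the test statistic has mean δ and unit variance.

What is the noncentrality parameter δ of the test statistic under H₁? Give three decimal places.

The noncentrality parameter scales effect size by the design's sample-size factor: δ = d·√n = 0.93 × √14 = 3.4797

δ ≈ 3.480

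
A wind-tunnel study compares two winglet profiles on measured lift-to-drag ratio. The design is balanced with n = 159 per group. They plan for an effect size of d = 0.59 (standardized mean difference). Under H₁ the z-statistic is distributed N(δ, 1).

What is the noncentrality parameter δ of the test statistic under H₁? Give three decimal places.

δ ≈ 5.261

The noncentrality parameter scales effect size by the design's sample-size factor: δ = d·√(n/2) = 0.59 × √(159/2) = 5.2606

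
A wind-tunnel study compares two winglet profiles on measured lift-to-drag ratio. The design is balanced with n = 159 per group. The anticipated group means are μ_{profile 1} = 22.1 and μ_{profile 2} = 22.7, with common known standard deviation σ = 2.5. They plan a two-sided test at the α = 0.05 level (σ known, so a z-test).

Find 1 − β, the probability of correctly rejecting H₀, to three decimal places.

Standardized effect: d = |μ_{profile 1} − μ_{profile 2}| / σ = |22.1 − 22.7| / 2.5 = 0.2400
Noncentrality parameter: δ = d·√(n/2) = 0.2400 × √(159/2) = 2.1399
Critical value for a two-sided test at α = 0.05: z_{α/2} = 1.960.
Power = Φ(δ − 1.960) + Φ(−δ − 1.960) = Φ(0.180) + Φ(-4.100) = 0.5714 + 0.0000 = 0.5714.

Power ≈ 0.571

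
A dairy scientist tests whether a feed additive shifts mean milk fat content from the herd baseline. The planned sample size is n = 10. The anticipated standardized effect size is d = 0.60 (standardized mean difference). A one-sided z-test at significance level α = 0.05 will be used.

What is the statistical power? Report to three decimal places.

Noncentrality parameter: δ = d·√n = 0.60 × √10 = 1.8974
Critical value for a one-sided test at α = 0.05: z_α = 1.645.
Power = Φ(δ − 1.645) = Φ(0.253) = 0.5997.

Power ≈ 0.600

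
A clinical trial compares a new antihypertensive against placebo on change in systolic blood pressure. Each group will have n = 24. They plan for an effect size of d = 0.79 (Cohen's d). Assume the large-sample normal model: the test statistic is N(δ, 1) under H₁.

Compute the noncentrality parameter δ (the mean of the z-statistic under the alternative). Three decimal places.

δ ≈ 2.737

δ = d·√(n/2) = 0.79 × √(24/2) = 2.7366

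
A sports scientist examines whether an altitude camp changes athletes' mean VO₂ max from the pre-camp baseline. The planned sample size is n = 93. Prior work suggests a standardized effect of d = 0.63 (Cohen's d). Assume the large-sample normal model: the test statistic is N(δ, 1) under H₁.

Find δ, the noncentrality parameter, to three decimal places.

The noncentrality parameter scales effect size by the design's sample-size factor: δ = d·√n = 0.63 × √93 = 6.0755

δ ≈ 6.075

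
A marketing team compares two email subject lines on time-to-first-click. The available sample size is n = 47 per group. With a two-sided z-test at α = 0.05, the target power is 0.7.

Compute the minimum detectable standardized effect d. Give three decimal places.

Need Φ(δ − 1.960) = 0.7, so δ = 1.960 + 0.524 = 2.484.
(Lower-tail contribution to power is negligible for δ > 0.)
δ = d·√(n/2) ⇒ d = δ/√(n/2) = 2.484/√(47/2) = 0.5125.

d ≈ 0.512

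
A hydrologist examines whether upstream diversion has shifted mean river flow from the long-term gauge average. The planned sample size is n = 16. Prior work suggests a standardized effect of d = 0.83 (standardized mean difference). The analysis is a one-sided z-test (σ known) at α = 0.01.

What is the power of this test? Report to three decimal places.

Noncentrality parameter: δ = d·√n = 0.83 × √16 = 3.3200
One-sided α = 0.01 → critical value z_{0.01} = 2.326.
Power = Φ(δ − 2.326) = Φ(0.994) = 0.8398.

Power ≈ 0.840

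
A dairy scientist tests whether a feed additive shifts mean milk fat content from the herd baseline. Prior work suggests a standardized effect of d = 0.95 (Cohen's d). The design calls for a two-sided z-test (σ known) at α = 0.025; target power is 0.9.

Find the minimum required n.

Set Φ(δ − 2.241) = 0.9; then δ − 2.241 = Φ⁻¹(0.9) = 1.282, giving δ = 3.523.
(Ignoring the negligible lower-tail rejection probability gives the usual closed-form inversion.)
δ = d·√n ⇒ n = (δ/d)² = (3.523 / 0.95)² = 13.75.
Rounding up, n = 14.

n = 14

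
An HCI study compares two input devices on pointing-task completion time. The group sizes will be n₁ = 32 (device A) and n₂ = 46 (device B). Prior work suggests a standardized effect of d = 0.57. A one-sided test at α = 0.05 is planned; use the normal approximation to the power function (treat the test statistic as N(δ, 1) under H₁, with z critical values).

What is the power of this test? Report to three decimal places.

Power ≈ 0.797

Noncentrality parameter: δ = d / √(1/n₁ + 1/n₂) = 0.57 / √(1/32 + 1/46) = 2.4762
Critical value for a one-sided test at α = 0.05: z_α = 1.645.
Power = P(Z > 1.645 − δ) = Φ(0.831) = 0.7971.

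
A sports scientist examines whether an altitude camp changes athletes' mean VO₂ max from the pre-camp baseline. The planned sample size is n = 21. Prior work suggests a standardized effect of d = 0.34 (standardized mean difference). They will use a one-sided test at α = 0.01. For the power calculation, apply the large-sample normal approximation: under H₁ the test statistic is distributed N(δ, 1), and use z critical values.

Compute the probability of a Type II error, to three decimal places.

β ≈ 0.779

Noncentrality parameter: δ = d·√n = 0.34 × √21 = 1.5581
One-sided α = 0.01 → critical value z_{0.01} = 2.326.
Power = P(Z > 2.326 − δ) = Φ(-0.768) = 0.2212.
Type II error: β = 1 − power = 1 − 0.2212 = 0.7788.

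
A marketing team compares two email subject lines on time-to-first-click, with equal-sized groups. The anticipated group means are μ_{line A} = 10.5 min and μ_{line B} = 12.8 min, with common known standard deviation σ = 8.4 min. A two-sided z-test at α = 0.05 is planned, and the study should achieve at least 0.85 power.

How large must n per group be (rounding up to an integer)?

Standardized effect: d = |μ_{line A} − μ_{line B}| / σ = |10.5 − 12.8| / 8.4 = 0.2738
Set Φ(δ − 1.960) = 0.85; then δ − 1.960 = Φ⁻¹(0.85) = 1.036, giving δ = 2.996.
(For δ > 0 the lower-tail rejection region contributes negligibly to power, so the one-term inversion is standard.)
δ = d·√(n/2) ⇒ n = 2(δ/d)² = 2 × (2.996 / 0.2738)² = 239.51.
Round up to the next whole unit.

n = 240 per group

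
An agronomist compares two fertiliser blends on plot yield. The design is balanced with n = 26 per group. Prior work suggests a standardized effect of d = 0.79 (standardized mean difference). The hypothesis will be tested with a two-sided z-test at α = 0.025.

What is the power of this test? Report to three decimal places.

Noncentrality parameter: δ = d·√(n/2) = 0.79 × √(26/2) = 2.8484
Critical value for a two-sided test at α = 0.025: z_{α/2} = 2.241.
Power = Φ(δ − 2.241) + Φ(−δ − 2.241) = Φ(0.607) + Φ(-5.090) = 0.7281 + 0.0000 = 0.7281.

Power ≈ 0.728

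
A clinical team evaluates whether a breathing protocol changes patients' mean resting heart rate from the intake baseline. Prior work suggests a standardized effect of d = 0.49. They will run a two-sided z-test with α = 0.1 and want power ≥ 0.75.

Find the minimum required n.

For power 0.75 need Φ(δ − z_{0.05}) = 0.75, so δ = z_{0.05} + z_{0.25} = 1.645 + 0.674 = 2.319.
(For δ > 0 the lower-tail rejection region contributes negligibly to power, so the one-term inversion is standard.)
δ = d·√n ⇒ n = (δ/d)² = (2.319 / 0.49)² = 22.40.
Rounding up, n = 23.

n = 23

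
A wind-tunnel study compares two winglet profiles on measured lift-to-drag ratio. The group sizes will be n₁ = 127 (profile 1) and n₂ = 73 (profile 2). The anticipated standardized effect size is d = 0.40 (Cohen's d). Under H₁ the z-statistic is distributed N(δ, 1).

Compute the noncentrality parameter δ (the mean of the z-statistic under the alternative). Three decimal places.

The noncentrality parameter scales effect size by the design's sample-size factor: δ = d / √(1/n₁ + 1/n₂) = 0.40 / √(1/127 + 1/73) = 2.7234

δ ≈ 2.723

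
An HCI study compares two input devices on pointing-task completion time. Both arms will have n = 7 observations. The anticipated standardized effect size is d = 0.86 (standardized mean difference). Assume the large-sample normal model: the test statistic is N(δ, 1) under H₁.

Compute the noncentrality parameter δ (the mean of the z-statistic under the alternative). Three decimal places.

δ = d·√(n/2) = 0.86 × √(7/2) = 1.6089

δ ≈ 1.609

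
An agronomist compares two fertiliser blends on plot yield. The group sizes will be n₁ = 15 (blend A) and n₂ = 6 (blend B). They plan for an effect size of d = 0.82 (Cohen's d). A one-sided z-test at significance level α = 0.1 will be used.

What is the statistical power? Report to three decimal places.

Noncentrality parameter: δ = d / √(1/n₁ + 1/n₂) = 0.82 / √(1/15 + 1/6) = 1.6976
Critical value for a one-sided test at α = 0.1: z_α = 1.282.
Power = Φ(δ − 1.282) = Φ(0.416) = 0.6613.

Power ≈ 0.661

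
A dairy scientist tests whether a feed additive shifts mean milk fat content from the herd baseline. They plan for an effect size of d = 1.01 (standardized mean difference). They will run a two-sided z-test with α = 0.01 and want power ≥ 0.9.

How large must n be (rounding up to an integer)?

n = 15

Set Φ(δ − 2.576) = 0.9; then δ − 2.576 = Φ⁻¹(0.9) = 1.282, giving δ = 3.857.
(For δ > 0 the lower-tail rejection region contributes negligibly to power, so the one-term inversion is standard.)
δ = d·√n ⇒ n = (δ/d)² = (3.857 / 1.01)² = 14.59.
Rounding up, n = 15.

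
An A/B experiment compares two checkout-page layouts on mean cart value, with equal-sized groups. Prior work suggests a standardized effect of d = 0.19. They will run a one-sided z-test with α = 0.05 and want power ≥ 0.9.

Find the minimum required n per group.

Set Φ(δ − 1.645) = 0.9; then δ − 1.645 = Φ⁻¹(0.9) = 1.282, giving δ = 2.926.
δ = d·√(n/2) ⇒ n = 2(δ/d)² = 2 × (2.926 / 0.19)² = 474.45.
Round up to the next whole unit.

n = 475 per group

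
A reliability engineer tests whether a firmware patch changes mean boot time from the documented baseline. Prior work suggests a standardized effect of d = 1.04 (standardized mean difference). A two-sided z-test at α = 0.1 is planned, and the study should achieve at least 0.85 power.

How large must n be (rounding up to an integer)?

Set Φ(δ − 1.645) = 0.85; then δ − 1.645 = Φ⁻¹(0.85) = 1.036, giving δ = 2.681.
(The Φ(−δ − z_{α/2}) term is vanishingly small for δ > 0 and is dropped in the standard sample-size formula.)
δ = d·√n ⇒ n = (δ/d)² = (2.681 / 1.04)² = 6.65.
Rounding up, n = 7.

n = 7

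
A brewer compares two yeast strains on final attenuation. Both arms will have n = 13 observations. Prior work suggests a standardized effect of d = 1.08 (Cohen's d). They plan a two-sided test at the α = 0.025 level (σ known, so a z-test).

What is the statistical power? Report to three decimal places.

Noncentrality parameter: δ = d·√(n/2) = 1.08 × √(13/2) = 2.7535
Two-sided α = 0.025 → critical value z_{0.0125} = 2.241.
Power = Φ(δ − 2.241) + Φ(−δ − 2.241) = Φ(0.512) + Φ(-4.995) = 0.6957 + 0.0000 = 0.6957.

Power ≈ 0.696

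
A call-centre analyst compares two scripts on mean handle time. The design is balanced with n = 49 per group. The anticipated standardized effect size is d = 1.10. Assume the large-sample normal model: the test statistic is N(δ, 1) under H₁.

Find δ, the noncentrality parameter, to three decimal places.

δ = d·√(n/2) = 1.10 × √(49/2) = 5.4447

δ ≈ 5.445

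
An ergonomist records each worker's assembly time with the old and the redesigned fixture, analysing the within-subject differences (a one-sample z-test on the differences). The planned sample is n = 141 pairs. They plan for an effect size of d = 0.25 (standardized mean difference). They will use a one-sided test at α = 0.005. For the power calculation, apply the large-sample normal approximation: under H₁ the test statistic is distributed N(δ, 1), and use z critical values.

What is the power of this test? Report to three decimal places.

Power ≈ 0.653

Noncentrality parameter: δ = d·√n = 0.25 × √141 = 2.9686
One-sided α = 0.005 → critical value z_{0.005} = 2.576.
Power = P(Z > 2.576 − δ) = Φ(0.393) = 0.6528.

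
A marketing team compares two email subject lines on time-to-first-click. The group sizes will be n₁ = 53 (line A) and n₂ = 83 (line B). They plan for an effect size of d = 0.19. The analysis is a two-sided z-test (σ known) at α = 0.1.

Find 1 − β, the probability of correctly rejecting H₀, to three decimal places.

Power ≈ 0.289

Noncentrality parameter: δ = d / √(1/n₁ + 1/n₂) = 0.19 / √(1/53 + 1/83) = 1.0806
Two-sided α = 0.1 → critical value z_{0.05} = 1.645.
Power = Φ(δ − 1.645) + Φ(−δ − 1.645) = Φ(-0.564) + Φ(-2.725) = 0.2863 + 0.0032 = 0.2895.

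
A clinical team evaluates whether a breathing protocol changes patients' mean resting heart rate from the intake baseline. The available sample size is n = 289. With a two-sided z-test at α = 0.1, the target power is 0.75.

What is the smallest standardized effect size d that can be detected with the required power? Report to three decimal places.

d ≈ 0.136

Need Φ(δ − 1.645) = 0.75, so δ = 1.645 + 0.674 = 2.319.
(The second rejection-region term Φ(−δ − z_{α/2}) is negligible and dropped.)
δ = d·√n ⇒ d = δ/√n = 2.319/√289 = 0.1364.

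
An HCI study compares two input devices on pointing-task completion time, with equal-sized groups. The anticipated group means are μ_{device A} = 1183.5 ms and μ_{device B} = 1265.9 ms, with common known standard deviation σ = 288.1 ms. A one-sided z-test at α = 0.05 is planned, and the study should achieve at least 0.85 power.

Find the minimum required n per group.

Standardized effect: d = |μ_{device A} − μ_{device B}| / σ = |1183.5 − 1265.9| / 288.1 = 0.2860
For power 0.85 need Φ(δ − z_{0.05}) = 0.85, so δ = z_{0.05} + z_{0.15} = 1.645 + 1.036 = 2.681.
δ = d·√(n/2) ⇒ n = 2(δ/d)² = 2 × (2.681 / 0.2860)² = 175.77.
Round up to the next whole unit.

n = 176 per group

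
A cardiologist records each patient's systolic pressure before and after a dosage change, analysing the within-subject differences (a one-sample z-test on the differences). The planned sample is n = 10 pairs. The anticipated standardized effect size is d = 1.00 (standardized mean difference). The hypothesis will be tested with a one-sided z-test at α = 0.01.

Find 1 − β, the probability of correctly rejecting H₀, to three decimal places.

Noncentrality parameter: δ = d·√n = 1.00 × √10 = 3.1623
Critical value for a one-sided test at α = 0.01: z_α = 2.326.
Power = Φ(δ − 2.326) = Φ(0.836) = 0.7984.

Power ≈ 0.798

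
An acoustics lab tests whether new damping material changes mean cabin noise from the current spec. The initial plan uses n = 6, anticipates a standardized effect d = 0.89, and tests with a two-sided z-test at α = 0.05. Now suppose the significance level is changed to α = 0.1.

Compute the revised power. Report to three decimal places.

Power ≈ 0.704

δ = d·√n = 0.89 × √6 = 2.1800 (unchanged). New critical value: z_{0.05} = 1.645.
Revised power = Φ(δ − 1.645) + Φ(−δ − 1.645) = Φ(0.535) + Φ(-3.825) = 0.7037 + 0.0001 = 0.7038.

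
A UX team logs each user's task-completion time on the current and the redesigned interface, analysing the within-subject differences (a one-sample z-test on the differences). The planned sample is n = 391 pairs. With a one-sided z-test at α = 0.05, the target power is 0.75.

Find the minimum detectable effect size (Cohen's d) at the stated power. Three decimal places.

Required noncentrality: δ = z_{0.05} + z_{0.25} = 1.645 + 0.674 = 2.319.
δ = d·√n ⇒ d = δ/√n = 2.319/√391 = 0.1173.

d ≈ 0.117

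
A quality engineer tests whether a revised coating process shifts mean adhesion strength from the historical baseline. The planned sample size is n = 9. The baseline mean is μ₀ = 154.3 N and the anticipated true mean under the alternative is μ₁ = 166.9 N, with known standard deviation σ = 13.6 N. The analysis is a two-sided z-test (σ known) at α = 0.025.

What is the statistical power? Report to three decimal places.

Standardized effect: d = |μ₁ − μ₀| / σ = |166.9 − 154.3| / 13.6 = 0.9265
Noncentrality parameter: δ = d·√n = 0.9265 × √9 = 2.7794
Two-sided α = 0.025 → critical value z_{0.0125} = 2.241.
Power = Φ(δ − 2.241) + Φ(−δ − 2.241) = Φ(0.538) + Φ(-5.021) = 0.7047 + 0.0000 = 0.7047.

Power ≈ 0.705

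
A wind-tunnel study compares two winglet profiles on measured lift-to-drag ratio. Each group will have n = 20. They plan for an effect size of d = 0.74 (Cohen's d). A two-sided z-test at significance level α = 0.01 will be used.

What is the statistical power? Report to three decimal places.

Power ≈ 0.407

Noncentrality parameter: δ = d·√(n/2) = 0.74 × √(20/2) = 2.3401
Critical value for a two-sided test at α = 0.01: z_{α/2} = 2.576.
Power = Φ(δ − 2.576) + Φ(−δ − 2.576) = Φ(-0.236) + Φ(-4.916) = 0.4068 + 0.0000 = 0.4068.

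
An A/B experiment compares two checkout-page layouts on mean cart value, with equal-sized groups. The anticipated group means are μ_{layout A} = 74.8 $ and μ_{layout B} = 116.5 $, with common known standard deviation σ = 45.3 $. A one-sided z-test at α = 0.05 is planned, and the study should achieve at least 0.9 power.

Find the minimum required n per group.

n = 21 per group

Standardized effect: d = |μ_{layout A} − μ_{layout B}| / σ = |74.8 − 116.5| / 45.3 = 0.9205
Set Φ(δ − 1.645) = 0.9; then δ − 1.645 = Φ⁻¹(0.9) = 1.282, giving δ = 2.926.
δ = d·√(n/2) ⇒ n = 2(δ/d)² = 2 × (2.926 / 0.9205)² = 20.21.
Round up to the next whole unit.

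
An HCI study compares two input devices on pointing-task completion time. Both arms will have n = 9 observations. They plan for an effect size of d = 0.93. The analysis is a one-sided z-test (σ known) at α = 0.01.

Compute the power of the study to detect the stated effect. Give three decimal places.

Noncentrality parameter: δ = d·√(n/2) = 0.93 × √(9/2) = 1.9728
Critical value for a one-sided test at α = 0.01: z_α = 2.326.
Power = P(Z > 2.326 − δ) = Φ(-0.354) = 0.3618.

Power ≈ 0.362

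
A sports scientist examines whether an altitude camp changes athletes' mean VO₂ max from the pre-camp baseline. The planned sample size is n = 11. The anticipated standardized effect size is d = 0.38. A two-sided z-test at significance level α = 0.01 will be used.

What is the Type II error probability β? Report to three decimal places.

β ≈ 0.906

Noncentrality parameter: δ = d·√n = 0.38 × √11 = 1.2603
Critical value for a two-sided test at α = 0.01: z_{α/2} = 2.576.
Power = Φ(δ − 2.576) + Φ(−δ − 2.576) = Φ(-1.316) + Φ(-3.836) = 0.0942 + 0.0001 = 0.0942.
Type II error: β = 1 − power = 1 − 0.0942 = 0.9058.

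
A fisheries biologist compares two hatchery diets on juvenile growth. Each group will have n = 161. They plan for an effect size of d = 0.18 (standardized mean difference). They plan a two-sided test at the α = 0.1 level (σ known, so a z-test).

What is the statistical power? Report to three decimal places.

Power ≈ 0.489

Noncentrality parameter: δ = d·√(n/2) = 0.18 × √(161/2) = 1.6150
Critical value for a two-sided test at α = 0.1: z_{α/2} = 1.645.
Power = Φ(δ − 1.645) + Φ(−δ − 1.645) = Φ(-0.030) + Φ(-3.260) = 0.4881 + 0.0006 = 0.4886.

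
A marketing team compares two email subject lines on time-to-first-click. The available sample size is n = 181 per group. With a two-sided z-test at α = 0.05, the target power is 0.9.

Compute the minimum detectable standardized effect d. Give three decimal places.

Required noncentrality: δ = z_{0.025} + z_{0.10} = 1.960 + 1.282 = 3.242.
(The second rejection-region term Φ(−δ − z_{α/2}) is negligible and dropped.)
δ = d·√(n/2) ⇒ d = δ/√(n/2) = 3.242/√(181/2) = 0.3407.

d ≈ 0.341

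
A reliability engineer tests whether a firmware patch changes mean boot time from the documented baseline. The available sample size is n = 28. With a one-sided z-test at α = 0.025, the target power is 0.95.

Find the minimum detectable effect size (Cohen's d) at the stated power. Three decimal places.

d ≈ 0.681

Required noncentrality: δ = z_{0.025} + z_{0.05} = 1.960 + 1.645 = 3.605.
δ = d·√n ⇒ d = δ/√n = 3.605/√28 = 0.6812.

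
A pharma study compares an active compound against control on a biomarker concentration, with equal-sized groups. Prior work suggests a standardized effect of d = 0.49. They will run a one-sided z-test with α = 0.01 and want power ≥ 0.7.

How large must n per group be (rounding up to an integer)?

Set Φ(δ − 2.326) = 0.7; then δ − 2.326 = Φ⁻¹(0.7) = 0.524, giving δ = 2.851.
δ = d·√(n/2) ⇒ n = 2(δ/d)² = 2 × (2.851 / 0.49)² = 67.69.
Rounding up, n = 68 per group.

n = 68 per group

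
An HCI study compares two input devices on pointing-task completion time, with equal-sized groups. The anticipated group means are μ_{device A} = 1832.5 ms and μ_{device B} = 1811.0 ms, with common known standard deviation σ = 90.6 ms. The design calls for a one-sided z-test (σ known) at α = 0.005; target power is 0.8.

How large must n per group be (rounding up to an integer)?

n = 415 per group

Standardized effect: d = |μ_{device A} − μ_{device B}| / σ = |1832.5 − 1811.0| / 90.6 = 0.2373
For power 0.8 need Φ(δ − z_{0.005}) = 0.8, so δ = z_{0.005} + z_{0.20} = 2.576 + 0.842 = 3.417.
δ = d·√(n/2) ⇒ n = 2(δ/d)² = 2 × (3.417 / 0.2373)² = 414.78.
Round up to the next whole unit.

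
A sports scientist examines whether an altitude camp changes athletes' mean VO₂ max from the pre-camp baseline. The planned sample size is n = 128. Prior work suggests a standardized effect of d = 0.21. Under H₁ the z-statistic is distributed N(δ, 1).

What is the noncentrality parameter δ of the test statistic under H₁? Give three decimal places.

δ ≈ 2.376

The noncentrality parameter scales effect size by the design's sample-size factor: δ = d·√n = 0.21 × √128 = 2.3759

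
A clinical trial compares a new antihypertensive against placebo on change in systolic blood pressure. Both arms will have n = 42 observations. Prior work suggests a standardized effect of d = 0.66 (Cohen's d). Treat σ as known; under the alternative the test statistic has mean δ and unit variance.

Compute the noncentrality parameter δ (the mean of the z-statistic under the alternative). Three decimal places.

δ ≈ 3.024

The noncentrality parameter scales effect size by the design's sample-size factor: δ = d·√(n/2) = 0.66 × √(42/2) = 3.0245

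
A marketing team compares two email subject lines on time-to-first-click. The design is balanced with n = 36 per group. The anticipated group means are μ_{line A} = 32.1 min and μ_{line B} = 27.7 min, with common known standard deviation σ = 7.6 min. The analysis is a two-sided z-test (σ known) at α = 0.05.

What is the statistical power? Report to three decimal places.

Standardized effect: d = |μ_{line A} − μ_{line B}| / σ = |32.1 − 27.7| / 7.6 = 0.5789
Noncentrality parameter: δ = d·√(n/2) = 0.5789 × √(36/2) = 2.4563
Critical value for a two-sided test at α = 0.05: z_{α/2} = 1.960.
Power = Φ(δ − 1.960) + Φ(−δ − 1.960) = Φ(0.496) + Φ(-4.416) = 0.6902 + 0.0000 = 0.6902.

Power ≈ 0.690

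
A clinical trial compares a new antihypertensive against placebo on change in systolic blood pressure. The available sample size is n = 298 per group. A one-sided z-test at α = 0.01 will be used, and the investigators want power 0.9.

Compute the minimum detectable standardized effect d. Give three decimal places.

Required noncentrality: δ = z_{0.01} + z_{0.10} = 2.326 + 1.282 = 3.608.
δ = d·√(n/2) ⇒ d = δ/√(n/2) = 3.608/√(298/2) = 0.2956.

d ≈ 0.296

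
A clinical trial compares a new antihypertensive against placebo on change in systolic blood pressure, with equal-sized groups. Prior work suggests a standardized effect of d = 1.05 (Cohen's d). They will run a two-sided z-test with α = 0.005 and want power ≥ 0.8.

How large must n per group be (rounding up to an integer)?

n = 25 per group

Set Φ(δ − 2.807) = 0.8; then δ − 2.807 = Φ⁻¹(0.8) = 0.842, giving δ = 3.649.
(The Φ(−δ − z_{α/2}) term is vanishingly small for δ > 0 and is dropped in the standard sample-size formula.)
δ = d·√(n/2) ⇒ n = 2(δ/d)² = 2 × (3.649 / 1.05)² = 24.15.
Rounding up, n = 25 per group.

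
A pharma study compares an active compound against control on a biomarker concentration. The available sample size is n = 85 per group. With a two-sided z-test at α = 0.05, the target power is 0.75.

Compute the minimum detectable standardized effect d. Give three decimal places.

Need Φ(δ − 1.960) = 0.75, so δ = 1.960 + 0.674 = 2.634.
(Lower-tail contribution to power is negligible for δ > 0.)
δ = d·√(n/2) ⇒ d = δ/√(n/2) = 2.634/√(85/2) = 0.4041.

d ≈ 0.404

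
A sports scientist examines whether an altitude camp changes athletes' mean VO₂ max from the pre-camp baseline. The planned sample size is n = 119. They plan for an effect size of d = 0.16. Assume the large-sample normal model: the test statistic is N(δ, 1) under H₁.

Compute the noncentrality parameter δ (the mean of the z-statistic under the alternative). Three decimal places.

The noncentrality parameter scales effect size by the design's sample-size factor: δ = d·√n = 0.16 × √119 = 1.7454

δ ≈ 1.745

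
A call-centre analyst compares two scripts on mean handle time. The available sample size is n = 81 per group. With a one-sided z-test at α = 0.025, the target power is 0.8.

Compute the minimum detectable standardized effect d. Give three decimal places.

Need Φ(δ − 1.960) = 0.8, so δ = 1.960 + 0.842 = 2.802.
δ = d·√(n/2) ⇒ d = δ/√(n/2) = 2.802/√(81/2) = 0.4402.

d ≈ 0.440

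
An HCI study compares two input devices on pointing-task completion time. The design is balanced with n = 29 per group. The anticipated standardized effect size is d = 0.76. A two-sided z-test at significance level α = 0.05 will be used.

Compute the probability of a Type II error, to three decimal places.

Noncentrality parameter: δ = d·√(n/2) = 0.76 × √(29/2) = 2.8940
Two-sided α = 0.05 → critical value z_{0.025} = 1.960.
Power = Φ(δ − 1.960) + Φ(−δ − 1.960) = Φ(0.934) + Φ(-4.854) = 0.8249 + 0.0000 = 0.8249.
Type II error: β = 1 − power = 1 − 0.8249 = 0.1751.

β ≈ 0.175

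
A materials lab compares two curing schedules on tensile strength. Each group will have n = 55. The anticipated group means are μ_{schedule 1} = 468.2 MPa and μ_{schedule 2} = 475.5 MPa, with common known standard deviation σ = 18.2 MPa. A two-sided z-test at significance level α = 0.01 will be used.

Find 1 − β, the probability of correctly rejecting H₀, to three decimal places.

Power ≈ 0.318

Standardized effect: d = |μ_{schedule 1} − μ_{schedule 2}| / σ = |468.2 − 475.5| / 18.2 = 0.4011
Noncentrality parameter: δ = d·√(n/2) = 0.4011 × √(55/2) = 2.1034
Two-sided α = 0.01 → critical value z_{0.005} = 2.576.
Power = Φ(δ − 2.576) + Φ(−δ − 2.576) = Φ(-0.472) + Φ(-4.679) = 0.3183 + 0.0000 = 0.3183.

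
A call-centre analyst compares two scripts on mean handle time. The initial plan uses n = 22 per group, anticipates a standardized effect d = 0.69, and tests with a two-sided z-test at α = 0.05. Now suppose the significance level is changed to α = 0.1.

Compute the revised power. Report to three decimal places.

Power ≈ 0.740

δ = d·√(n/2) = 0.69 × √(22/2) = 2.2885 (unchanged). New critical value: z_{0.05} = 1.645.
Revised power = Φ(δ − 1.645) + Φ(−δ − 1.645) = Φ(0.644) + Φ(-3.933) = 0.7401 + 0.0000 = 0.7401.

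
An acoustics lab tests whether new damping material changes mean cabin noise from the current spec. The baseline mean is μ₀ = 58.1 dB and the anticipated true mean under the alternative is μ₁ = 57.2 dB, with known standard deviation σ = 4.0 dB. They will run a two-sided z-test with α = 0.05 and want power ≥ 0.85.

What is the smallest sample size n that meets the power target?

n = 178

Standardized effect: d = |μ₁ − μ₀| / σ = |57.2 − 58.1| / 4.0 = 0.2250
For power 0.85 need Φ(δ − z_{0.025}) = 0.85, so δ = z_{0.025} + z_{0.15} = 1.960 + 1.036 = 2.996.
(Ignoring the negligible lower-tail rejection probability gives the usual closed-form inversion.)
δ = d·√n ⇒ n = (δ/d)² = (2.996 / 0.2250)² = 177.35.
Round up to the next whole unit.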